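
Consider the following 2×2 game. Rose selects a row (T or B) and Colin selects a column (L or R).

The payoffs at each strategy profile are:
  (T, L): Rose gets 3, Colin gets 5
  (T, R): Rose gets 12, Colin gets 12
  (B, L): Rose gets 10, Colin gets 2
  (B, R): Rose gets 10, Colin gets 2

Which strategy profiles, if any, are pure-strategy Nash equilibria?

(T, R) and (B, L)

(T, L): Rose prefers B (10 > 3); Colin prefers R (12 > 5) — not an equilibrium.
(T, R): Rose gets 12 ≥ 10 from B, and Colin gets 12 ≥ 5 from L — Nash equilibrium.
(B, L): Rose gets 10 ≥ 3 from T, and Colin gets 2 ≥ 2 from R — Nash equilibrium.
(B, R): Rose prefers T (12 > 10) — not an equilibrium.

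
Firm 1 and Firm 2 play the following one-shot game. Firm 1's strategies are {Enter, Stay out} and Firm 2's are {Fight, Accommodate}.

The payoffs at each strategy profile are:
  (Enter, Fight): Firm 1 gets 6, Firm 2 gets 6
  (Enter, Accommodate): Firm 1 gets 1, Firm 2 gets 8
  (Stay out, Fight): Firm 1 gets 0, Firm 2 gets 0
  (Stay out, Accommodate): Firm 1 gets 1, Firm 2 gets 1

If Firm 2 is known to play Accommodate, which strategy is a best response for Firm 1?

Against Accommodate, Firm 1 earns 1 from Enter and 1 from Stay out.
So either strategy is a best response.

either — both Enter and Stay out are best responses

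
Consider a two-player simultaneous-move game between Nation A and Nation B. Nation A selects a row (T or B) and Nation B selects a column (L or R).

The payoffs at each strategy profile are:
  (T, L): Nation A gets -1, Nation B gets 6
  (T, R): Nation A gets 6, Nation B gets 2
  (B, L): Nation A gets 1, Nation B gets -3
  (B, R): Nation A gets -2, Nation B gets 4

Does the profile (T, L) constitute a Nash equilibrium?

At (T, L), Nation A earns -1; switching to B would give 1, so Nation A would deviate.
Nation B earns 6; switching to R would give 2, so Nation B has no profitable deviation.
Since at least one player can profitably deviate, this is not a Nash equilibrium.

No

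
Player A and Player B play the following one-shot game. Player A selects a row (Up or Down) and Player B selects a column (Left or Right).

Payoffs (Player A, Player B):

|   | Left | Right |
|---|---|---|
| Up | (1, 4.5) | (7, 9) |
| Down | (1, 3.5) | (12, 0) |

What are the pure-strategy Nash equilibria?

(Down, Left)

(Up, Left): Player B prefers Right (9 > 4.5) — not an equilibrium.
(Up, Right): Player A prefers Down (12 > 7) — not an equilibrium.
(Down, Left): Player A gets 1 ≥ 1 from Up, and Player B gets 3.5 ≥ 0 from Right — Nash equilibrium.
(Down, Right): Player B prefers Left (3.5 > 0) — not an equilibrium.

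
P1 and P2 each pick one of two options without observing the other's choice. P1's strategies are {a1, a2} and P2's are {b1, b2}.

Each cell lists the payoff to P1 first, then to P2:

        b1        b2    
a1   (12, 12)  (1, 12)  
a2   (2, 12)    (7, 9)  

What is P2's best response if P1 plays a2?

Against a2, P2 earns 12 from b1 and 9 from b2.
So b1 is the best response.

b1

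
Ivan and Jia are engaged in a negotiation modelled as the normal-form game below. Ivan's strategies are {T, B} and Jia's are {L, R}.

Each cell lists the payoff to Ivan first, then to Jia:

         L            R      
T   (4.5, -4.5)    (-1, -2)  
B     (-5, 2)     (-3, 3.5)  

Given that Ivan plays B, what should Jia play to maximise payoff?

Against B, Jia earns 2 from L and 3.5 from R.
So R is the best response.

R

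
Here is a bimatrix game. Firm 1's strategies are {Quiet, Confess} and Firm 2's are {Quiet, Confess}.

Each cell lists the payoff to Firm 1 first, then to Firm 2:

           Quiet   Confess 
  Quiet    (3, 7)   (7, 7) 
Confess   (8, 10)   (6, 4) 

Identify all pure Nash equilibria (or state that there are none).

(Quiet, Confess) and (Confess, Quiet)

(Quiet, Quiet): Firm 1 prefers Confess (8 > 3) — not an equilibrium.
(Quiet, Confess): Firm 1 gets 7 ≥ 6 from Confess, and Firm 2 gets 7 ≥ 7 from Quiet — Nash equilibrium.
(Confess, Quiet): Firm 1 gets 8 ≥ 3 from Quiet, and Firm 2 gets 10 ≥ 4 from Confess — Nash equilibrium.
(Confess, Confess): Firm 1 prefers Quiet (7 > 6); Firm 2 prefers Quiet (10 > 4) — not an equilibrium.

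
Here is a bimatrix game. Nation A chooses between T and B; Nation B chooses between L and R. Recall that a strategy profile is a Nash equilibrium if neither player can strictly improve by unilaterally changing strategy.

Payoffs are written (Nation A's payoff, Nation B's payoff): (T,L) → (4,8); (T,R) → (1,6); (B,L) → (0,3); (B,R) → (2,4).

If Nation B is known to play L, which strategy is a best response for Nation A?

Against L, Nation A earns 4 from T and 0 from B.
So T is the best response.

T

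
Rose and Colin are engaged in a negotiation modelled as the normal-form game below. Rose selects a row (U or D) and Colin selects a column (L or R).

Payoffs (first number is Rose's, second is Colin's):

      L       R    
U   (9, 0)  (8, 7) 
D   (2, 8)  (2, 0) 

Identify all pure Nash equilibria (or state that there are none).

(U, L): Colin prefers R (7 > 0) — not an equilibrium.
(U, R): Rose gets 8 ≥ 2 from D, and Colin gets 7 ≥ 0 from L — Nash equilibrium.
(D, L): Rose prefers U (9 > 2) — not an equilibrium.
(D, R): Rose prefers U (8 > 2); Colin prefers L (8 > 0) — not an equilibrium.

(U, R)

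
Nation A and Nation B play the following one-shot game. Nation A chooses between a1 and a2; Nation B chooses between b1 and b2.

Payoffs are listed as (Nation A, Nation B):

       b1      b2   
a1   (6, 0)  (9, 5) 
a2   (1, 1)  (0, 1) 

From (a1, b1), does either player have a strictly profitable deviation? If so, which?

Nation A at (a1, b1) earns 6; deviating to a2 yields 1 — not better.
Nation B earns 0; deviating to b2 yields 5 — a strict improvement.
Only Nation B has a strictly profitable deviation.

Nation B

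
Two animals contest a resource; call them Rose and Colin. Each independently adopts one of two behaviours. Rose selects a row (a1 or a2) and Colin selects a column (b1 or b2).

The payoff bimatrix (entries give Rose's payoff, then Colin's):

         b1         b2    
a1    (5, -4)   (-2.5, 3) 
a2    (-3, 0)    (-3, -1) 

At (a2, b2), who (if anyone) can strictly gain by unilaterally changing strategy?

Both

Rose at (a2, b2) earns -3; deviating to a1 yields -2.5 — a strict improvement.
Colin earns -1; deviating to b1 yields 0 — a strict improvement.
Both Rose and Colin have strictly profitable deviations.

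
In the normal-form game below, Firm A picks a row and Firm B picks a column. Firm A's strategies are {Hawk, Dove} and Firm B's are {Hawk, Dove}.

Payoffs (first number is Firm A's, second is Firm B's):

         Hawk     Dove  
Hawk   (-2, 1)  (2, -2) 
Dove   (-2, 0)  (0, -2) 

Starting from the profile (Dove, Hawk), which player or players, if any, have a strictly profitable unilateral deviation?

Firm A at (Dove, Hawk) earns -2; deviating to Hawk yields -2 — not better.
Firm B earns 0; deviating to Dove yields -2 — not better.
Neither player can strictly improve; the profile is a Nash equilibrium.

Neither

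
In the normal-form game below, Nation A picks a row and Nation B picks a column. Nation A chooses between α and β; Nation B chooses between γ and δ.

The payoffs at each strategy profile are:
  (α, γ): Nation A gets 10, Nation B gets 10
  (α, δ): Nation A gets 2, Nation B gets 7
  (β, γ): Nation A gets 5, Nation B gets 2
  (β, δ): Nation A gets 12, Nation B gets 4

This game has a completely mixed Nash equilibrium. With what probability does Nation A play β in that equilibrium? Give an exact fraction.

3/5

Let x be the probability that Nation A plays α. In a completely mixed equilibrium, Nation B must be indifferent between γ and δ.
Nation B's expected payoff from γ is 10x + 2(1−x); from δ it is 7x + 4(1−x).
Setting these equal: 8x + 2 = 3x + 4, so x = 2/5.
Therefore Nation A plays β with probability 1 − 2/5 = 3/5.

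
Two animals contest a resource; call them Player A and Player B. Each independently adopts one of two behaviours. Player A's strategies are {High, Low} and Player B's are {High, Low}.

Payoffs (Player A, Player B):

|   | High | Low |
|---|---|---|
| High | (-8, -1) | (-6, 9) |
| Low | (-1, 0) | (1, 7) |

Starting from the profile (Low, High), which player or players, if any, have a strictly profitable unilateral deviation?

Player B

Player A at (Low, High) earns -1; deviating to High yields -8 — not better.
Player B earns 0; deviating to Low yields 7 — a strict improvement.
Only Player B has a strictly profitable deviation.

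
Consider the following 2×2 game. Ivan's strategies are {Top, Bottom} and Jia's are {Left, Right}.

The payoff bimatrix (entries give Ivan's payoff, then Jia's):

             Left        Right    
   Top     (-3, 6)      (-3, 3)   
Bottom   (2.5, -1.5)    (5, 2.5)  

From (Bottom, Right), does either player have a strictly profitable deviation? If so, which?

Neither

Ivan at (Bottom, Right) earns 5; deviating to Top yields -3 — not better.
Jia earns 2.5; deviating to Left yields -1.5 — not better.
Neither player can strictly improve; the profile is a Nash equilibrium.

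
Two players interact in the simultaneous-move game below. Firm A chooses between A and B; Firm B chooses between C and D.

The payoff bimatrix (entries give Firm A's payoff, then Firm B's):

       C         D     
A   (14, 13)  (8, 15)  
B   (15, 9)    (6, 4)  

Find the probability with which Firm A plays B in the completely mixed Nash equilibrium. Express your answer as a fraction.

Let p be the probability that Firm A plays A. In a completely mixed equilibrium, Firm B must be indifferent between C and D.
Firm B's expected payoff from C is 13p + 9(1−p); from D it is 15p + 4(1−p).
Setting these equal: 4p + 9 = 11p + 4, so p = 5/7.
Therefore Firm A plays B with probability 1 − 5/7 = 2/7.

2/7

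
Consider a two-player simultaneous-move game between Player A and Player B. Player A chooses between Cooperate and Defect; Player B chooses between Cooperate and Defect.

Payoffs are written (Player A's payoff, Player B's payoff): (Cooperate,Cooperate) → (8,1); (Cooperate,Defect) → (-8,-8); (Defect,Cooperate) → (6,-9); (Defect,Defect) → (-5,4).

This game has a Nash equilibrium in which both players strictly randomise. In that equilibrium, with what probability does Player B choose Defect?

Let y be the probability that Player B plays Cooperate. In a completely mixed equilibrium, Player A must be indifferent between Cooperate and Defect.
Player A's expected payoff from Cooperate is 8y − 8(1−y); from Defect it is 6y − 5(1−y).
Setting these equal: 16y − 8 = 11y − 5, so y = 3/5.
Therefore Player B plays Defect with probability 1 − 3/5 = 2/5.

2/5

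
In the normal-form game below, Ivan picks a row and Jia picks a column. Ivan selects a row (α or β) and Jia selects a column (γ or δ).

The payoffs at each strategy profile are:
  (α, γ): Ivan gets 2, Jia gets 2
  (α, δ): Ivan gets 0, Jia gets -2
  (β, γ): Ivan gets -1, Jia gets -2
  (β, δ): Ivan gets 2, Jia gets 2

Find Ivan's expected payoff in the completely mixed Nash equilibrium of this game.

4/5

First find q, the probability Jia plays γ, from Ivan's indifference between α and β: 2q = −q + 2(1−q), giving q = 2/5.
Since Ivan is indifferent in equilibrium, Ivan's expected payoff equals the payoff from either row against (2/5, 3/5). Using α: 2(2/5) = 4/5.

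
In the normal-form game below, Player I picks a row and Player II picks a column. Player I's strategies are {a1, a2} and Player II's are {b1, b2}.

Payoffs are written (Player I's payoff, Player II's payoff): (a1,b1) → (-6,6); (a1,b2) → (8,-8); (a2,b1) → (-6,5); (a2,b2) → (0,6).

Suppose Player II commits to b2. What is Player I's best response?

a1

Against b2, Player I earns 8 from a1 and 0 from a2.
So a1 is the best response.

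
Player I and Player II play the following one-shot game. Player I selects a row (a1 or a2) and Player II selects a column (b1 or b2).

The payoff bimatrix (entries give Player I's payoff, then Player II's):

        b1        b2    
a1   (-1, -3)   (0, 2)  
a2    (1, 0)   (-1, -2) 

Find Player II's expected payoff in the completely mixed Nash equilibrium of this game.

First find p, the probability Player I plays a1, from Player II's indifference between b1 and b2: −3p = 2p − 2(1−p), giving p = 2/7.
Since Player II is indifferent in equilibrium, Player II's expected payoff equals the payoff from either column against (2/7, 5/7). Using b1: −3(2/7) = -6/7.

-6/7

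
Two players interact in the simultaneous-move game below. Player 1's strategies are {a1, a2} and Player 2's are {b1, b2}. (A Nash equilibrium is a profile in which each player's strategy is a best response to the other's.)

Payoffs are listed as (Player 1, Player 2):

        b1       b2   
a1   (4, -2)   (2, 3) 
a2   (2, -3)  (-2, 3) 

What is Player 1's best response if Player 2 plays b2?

a1

Against b2, Player 1 earns 2 from a1 and -2 from a2.
So a1 is the best response.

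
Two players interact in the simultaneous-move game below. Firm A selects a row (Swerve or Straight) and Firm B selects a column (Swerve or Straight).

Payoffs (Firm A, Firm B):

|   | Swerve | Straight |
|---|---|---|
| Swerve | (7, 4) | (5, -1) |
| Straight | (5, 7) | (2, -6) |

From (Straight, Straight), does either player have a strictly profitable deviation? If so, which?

Firm A at (Straight, Straight) earns 2; deviating to Swerve yields 5 — a strict improvement.
Firm B earns -6; deviating to Swerve yields 7 — a strict improvement.
Both Firm A and Firm B have strictly profitable deviations.

Both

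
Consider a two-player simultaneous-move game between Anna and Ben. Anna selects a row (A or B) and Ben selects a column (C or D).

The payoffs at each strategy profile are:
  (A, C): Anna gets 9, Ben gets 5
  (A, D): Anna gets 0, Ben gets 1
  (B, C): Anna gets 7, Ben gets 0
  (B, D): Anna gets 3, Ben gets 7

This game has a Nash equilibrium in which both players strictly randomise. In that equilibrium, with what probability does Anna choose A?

Let r be the probability that Anna plays A. In a completely mixed equilibrium, Ben must be indifferent between C and D.
Ben's expected payoff from C is 5r; from D it is r + 7(1−r).
Setting these equal: 5r = −6r + 7, so r = 7/11.

7/11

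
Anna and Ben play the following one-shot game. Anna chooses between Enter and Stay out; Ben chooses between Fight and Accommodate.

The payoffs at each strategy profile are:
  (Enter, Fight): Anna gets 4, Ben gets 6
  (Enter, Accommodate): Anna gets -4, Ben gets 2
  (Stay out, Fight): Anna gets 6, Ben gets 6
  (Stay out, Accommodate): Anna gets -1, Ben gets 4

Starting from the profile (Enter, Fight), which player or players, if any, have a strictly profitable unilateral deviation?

Anna

Anna at (Enter, Fight) earns 4; deviating to Stay out yields 6 — a strict improvement.
Ben earns 6; deviating to Accommodate yields 2 — not better.
Only Anna has a strictly profitable deviation.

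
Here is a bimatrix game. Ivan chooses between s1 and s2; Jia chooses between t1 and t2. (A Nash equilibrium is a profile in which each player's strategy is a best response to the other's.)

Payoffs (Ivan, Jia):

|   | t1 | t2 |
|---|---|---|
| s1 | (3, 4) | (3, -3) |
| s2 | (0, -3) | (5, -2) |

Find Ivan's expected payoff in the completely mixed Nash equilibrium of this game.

3

First find q, the probability Jia plays t1, from Ivan's indifference between s1 and s2: 3q + 3(1−q) = 5(1−q), giving q = 2/5.
Since Ivan is indifferent in equilibrium, Ivan's expected payoff equals the payoff from either row against (2/5, 3/5). Using s1: 3(2/5) + 3(3/5) = 3.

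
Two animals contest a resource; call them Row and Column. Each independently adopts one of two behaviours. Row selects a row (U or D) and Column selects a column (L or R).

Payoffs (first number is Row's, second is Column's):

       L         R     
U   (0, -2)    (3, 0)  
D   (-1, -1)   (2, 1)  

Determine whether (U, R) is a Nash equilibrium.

Yes

At (U, R), Row earns 3; switching to D would give 2, so Row has no profitable deviation.
Column earns 0; switching to L would give -2, so Column has no profitable deviation.
Neither player can gain by a unilateral deviation, so this profile is a Nash equilibrium.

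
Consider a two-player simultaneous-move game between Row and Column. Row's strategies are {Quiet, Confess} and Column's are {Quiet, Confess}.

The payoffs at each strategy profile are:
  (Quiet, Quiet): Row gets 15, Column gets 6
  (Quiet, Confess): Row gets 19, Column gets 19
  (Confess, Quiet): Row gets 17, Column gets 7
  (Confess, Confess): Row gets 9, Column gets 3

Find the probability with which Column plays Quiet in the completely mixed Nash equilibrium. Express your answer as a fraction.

Let c be the probability that Column plays Quiet. In a completely mixed equilibrium, Row must be indifferent between Quiet and Confess.
Row's expected payoff from Quiet is 15c + 19(1−c); from Confess it is 17c + 9(1−c).
Setting these equal: −4c + 19 = 8c + 9, so c = 5/6.

5/6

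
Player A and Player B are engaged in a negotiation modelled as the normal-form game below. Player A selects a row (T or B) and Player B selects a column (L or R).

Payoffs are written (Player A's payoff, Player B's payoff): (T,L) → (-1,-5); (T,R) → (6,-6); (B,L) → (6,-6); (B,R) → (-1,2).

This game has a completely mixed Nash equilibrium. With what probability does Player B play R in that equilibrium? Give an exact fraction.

Let q be the probability that Player B plays L. In a completely mixed equilibrium, Player A must be indifferent between T and B.
Player A's expected payoff from T is −q + 6(1−q); from B it is 6q − (1−q).
Setting these equal: −7q + 6 = 7q − 1, so q = 1/2.
Therefore Player B plays R with probability 1 − 1/2 = 1/2.

1/2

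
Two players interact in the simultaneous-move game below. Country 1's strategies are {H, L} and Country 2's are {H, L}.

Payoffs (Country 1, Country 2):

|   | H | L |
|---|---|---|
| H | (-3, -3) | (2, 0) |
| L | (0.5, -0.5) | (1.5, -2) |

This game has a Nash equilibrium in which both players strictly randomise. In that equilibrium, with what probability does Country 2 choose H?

Let c be the probability that Country 2 plays H. In a completely mixed equilibrium, Country 1 must be indifferent between H and L.
Country 1's expected payoff from H is −3c + 2(1−c); from L it is 0.5c + 1.5(1−c).
Setting these equal: −5c + 2 = −c + 1.5, so c = 1/8.

1/8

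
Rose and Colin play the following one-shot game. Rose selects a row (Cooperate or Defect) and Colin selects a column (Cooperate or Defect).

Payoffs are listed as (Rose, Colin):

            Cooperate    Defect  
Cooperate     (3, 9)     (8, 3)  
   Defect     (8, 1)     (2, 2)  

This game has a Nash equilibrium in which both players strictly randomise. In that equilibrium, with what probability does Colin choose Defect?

5/11

Let c be the probability that Colin plays Cooperate. In a completely mixed equilibrium, Rose must be indifferent between Cooperate and Defect.
Rose's expected payoff from Cooperate is 3c + 8(1−c); from Defect it is 8c + 2(1−c).
Setting these equal: −5c + 8 = 6c + 2, so c = 6/11.
Therefore Colin plays Defect with probability 1 − 6/11 = 5/11.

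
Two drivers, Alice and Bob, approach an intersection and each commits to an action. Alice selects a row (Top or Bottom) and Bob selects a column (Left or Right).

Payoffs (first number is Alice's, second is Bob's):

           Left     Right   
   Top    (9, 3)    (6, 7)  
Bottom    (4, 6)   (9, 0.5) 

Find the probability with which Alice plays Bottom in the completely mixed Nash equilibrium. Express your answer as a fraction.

Let p be the probability that Alice plays Top. In a completely mixed equilibrium, Bob must be indifferent between Left and Right.
Bob's expected payoff from Left is 3p + 6(1−p); from Right it is 7p + 0.5(1−p).
Setting these equal: −3p + 6 = 6.5p + 0.5, so p = 11/19.
Therefore Alice plays Bottom with probability 1 − 11/19 = 8/19.

8/19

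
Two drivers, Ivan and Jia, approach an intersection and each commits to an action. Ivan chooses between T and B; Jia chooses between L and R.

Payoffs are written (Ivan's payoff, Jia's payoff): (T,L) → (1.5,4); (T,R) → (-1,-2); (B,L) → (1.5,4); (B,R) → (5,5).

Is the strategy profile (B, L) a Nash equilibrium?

At (B, L), Ivan earns 1.5; switching to T would give 1.5, so Ivan has no profitable deviation.
Jia earns 4; switching to R would give 5, so Jia would deviate.
Since at least one player can profitably deviate, this is not a Nash equilibrium.

No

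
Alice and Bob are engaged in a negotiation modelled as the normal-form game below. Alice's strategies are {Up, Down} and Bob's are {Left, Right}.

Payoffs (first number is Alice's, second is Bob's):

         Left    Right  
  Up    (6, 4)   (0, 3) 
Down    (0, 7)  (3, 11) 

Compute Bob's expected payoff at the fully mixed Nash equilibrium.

23/5

First find x, the probability Alice plays Up, from Bob's indifference between Left and Right: 4x + 7(1−x) = 3x + 11(1−x), giving x = 4/5.
Since Bob is indifferent in equilibrium, Bob's expected payoff equals the payoff from either column against (4/5, 1/5). Using Left: 4(4/5) + 7(1/5) = 23/5.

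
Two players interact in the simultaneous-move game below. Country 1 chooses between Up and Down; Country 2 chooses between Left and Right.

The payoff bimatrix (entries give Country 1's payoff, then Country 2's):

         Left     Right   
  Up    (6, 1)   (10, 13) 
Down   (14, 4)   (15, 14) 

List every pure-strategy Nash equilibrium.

(Up, Left): Country 1 prefers Down (14 > 6); Country 2 prefers Right (13 > 1) — not an equilibrium.
(Up, Right): Country 1 prefers Down (15 > 10) — not an equilibrium.
(Down, Left): Country 2 prefers Right (14 > 4) — not an equilibrium.
(Down, Right): Country 1 gets 15 ≥ 10 from Up, and Country 2 gets 14 ≥ 4 from Left — Nash equilibrium.

(Down, Right)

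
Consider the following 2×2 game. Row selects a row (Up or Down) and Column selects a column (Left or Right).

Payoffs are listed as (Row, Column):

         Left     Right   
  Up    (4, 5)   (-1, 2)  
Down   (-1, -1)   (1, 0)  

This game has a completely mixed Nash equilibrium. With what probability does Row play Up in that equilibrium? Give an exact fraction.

1/4

Let x be the probability that Row plays Up. In a completely mixed equilibrium, Column must be indifferent between Left and Right.
Column's expected payoff from Left is 5x − (1−x); from Right it is 2x.
Setting these equal: 6x − 1 = 2x, so x = 1/4.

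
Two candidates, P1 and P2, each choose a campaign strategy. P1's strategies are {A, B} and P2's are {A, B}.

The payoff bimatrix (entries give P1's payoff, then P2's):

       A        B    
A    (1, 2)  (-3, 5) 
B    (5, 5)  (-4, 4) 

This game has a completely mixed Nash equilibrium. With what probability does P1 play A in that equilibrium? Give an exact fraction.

1/4

Let r be the probability that P1 plays A. In a completely mixed equilibrium, P2 must be indifferent between A and B.
P2's expected payoff from A is 2r + 5(1−r); from B it is 5r + 4(1−r).
Setting these equal: −3r + 5 = r + 4, so r = 1/4.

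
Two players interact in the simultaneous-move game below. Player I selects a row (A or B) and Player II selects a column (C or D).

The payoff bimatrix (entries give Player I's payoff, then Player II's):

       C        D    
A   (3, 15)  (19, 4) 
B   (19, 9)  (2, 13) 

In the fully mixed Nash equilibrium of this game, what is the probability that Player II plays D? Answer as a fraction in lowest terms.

16/33

Let y be the probability that Player II plays C. In a completely mixed equilibrium, Player I must be indifferent between A and B.
Player I's expected payoff from A is 3y + 19(1−y); from B it is 19y + 2(1−y).
Setting these equal: −16y + 19 = 17y + 2, so y = 17/33.
Therefore Player II plays D with probability 1 − 17/33 = 16/33.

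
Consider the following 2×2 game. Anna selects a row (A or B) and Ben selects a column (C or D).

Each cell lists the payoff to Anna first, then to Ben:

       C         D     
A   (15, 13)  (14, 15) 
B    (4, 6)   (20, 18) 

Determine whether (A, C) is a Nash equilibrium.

At (A, C), Anna earns 15; switching to B would give 4, so Anna has no profitable deviation.
Ben earns 13; switching to D would give 15, so Ben would deviate.
Since at least one player can profitably deviate, this is not a Nash equilibrium.

No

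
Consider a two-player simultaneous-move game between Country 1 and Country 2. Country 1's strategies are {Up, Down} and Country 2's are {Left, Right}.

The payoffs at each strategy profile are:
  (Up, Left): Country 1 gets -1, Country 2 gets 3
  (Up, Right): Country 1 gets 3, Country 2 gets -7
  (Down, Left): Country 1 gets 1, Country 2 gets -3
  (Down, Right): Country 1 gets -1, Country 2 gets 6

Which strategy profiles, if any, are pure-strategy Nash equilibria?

(Up, Left): Country 1 prefers Down (1 > -1) — not an equilibrium.
(Up, Right): Country 2 prefers Left (3 > -7) — not an equilibrium.
(Down, Left): Country 2 prefers Right (6 > -3) — not an equilibrium.
(Down, Right): Country 1 prefers Up (3 > -1) — not an equilibrium.

none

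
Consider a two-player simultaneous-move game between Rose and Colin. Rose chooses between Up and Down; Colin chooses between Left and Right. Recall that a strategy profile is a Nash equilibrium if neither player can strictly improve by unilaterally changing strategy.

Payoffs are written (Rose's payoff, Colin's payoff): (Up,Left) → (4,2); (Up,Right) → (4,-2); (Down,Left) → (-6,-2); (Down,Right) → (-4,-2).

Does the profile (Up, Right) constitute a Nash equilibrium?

No

At (Up, Right), Rose earns 4; switching to Down would give -4, so Rose has no profitable deviation.
Colin earns -2; switching to Left would give 2, so Colin would deviate.
Since at least one player can profitably deviate, this is not a Nash equilibrium.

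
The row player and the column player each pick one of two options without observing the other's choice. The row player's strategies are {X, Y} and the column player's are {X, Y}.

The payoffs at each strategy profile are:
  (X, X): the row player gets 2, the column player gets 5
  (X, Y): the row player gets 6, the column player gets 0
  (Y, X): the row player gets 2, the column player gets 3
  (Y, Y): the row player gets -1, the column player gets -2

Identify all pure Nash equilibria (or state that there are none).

(X, X) and (Y, X)

(X, X): the row player gets 2 ≥ 2 from Y, and the column player gets 5 ≥ 0 from Y — Nash equilibrium.
(X, Y): the column player prefers X (5 > 0) — not an equilibrium.
(Y, X): the row player gets 2 ≥ 2 from X, and the column player gets 3 ≥ -2 from Y — Nash equilibrium.
(Y, Y): the row player prefers X (6 > -1); the column player prefers X (3 > -2) — not an equilibrium.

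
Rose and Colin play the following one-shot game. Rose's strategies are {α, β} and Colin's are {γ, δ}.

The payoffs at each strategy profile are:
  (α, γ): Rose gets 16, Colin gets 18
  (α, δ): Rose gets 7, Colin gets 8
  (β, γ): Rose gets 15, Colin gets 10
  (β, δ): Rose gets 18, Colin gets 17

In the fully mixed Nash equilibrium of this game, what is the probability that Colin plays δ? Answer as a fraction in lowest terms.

1/12

Let c be the probability that Colin plays γ. In a completely mixed equilibrium, Rose must be indifferent between α and β.
Rose's expected payoff from α is 16c + 7(1−c); from β it is 15c + 18(1−c).
Setting these equal: 9c + 7 = −3c + 18, so c = 11/12.
Therefore Colin plays δ with probability 1 − 11/12 = 1/12.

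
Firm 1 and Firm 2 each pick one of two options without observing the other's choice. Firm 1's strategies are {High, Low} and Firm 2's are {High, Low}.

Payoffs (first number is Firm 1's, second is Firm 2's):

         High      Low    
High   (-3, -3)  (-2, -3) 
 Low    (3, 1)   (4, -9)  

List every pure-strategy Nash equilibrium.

(High, High): Firm 1 prefers Low (3 > -3) — not an equilibrium.
(High, Low): Firm 1 prefers Low (4 > -2) — not an equilibrium.
(Low, High): Firm 1 gets 3 ≥ -3 from High, and Firm 2 gets 1 ≥ -9 from Low — Nash equilibrium.
(Low, Low): Firm 2 prefers High (1 > -9) — not an equilibrium.

(Low, High)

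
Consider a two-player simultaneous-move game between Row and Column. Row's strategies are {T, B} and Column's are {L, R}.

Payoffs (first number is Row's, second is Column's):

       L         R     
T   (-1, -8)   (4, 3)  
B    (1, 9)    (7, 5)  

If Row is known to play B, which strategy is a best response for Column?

L

Against B, Column earns 9 from L and 5 from R.
So L is the best response.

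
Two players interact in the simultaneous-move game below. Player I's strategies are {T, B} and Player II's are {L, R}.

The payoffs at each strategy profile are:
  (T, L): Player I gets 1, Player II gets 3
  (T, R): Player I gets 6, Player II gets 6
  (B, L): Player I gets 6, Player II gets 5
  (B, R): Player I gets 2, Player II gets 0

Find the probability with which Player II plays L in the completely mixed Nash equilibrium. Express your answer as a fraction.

4/9

Let y be the probability that Player II plays L. In a completely mixed equilibrium, Player I must be indifferent between T and B.
Player I's expected payoff from T is y + 6(1−y); from B it is 6y + 2(1−y).
Setting these equal: −5y + 6 = 4y + 2, so y = 4/9.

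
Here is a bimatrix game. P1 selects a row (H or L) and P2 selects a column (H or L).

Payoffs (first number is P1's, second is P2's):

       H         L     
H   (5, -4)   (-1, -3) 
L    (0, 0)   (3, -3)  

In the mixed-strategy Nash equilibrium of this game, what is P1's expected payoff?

5/3

First find q, the probability P2 plays H, from P1's indifference between H and L: 5q − (1−q) = 3(1−q), giving q = 4/9.
Since P1 is indifferent in equilibrium, P1's expected payoff equals the payoff from either row against (4/9, 5/9). Using H: 5(4/9) − (5/9) = 5/3.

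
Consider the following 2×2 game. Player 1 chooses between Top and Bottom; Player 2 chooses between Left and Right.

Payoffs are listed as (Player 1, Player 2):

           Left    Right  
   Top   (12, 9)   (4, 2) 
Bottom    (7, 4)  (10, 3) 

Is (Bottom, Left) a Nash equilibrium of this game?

At (Bottom, Left), Player 1 earns 7; switching to Top would give 12, so Player 1 would deviate.
Player 2 earns 4; switching to Right would give 3, so Player 2 has no profitable deviation.
Since at least one player can profitably deviate, this is not a Nash equilibrium.

No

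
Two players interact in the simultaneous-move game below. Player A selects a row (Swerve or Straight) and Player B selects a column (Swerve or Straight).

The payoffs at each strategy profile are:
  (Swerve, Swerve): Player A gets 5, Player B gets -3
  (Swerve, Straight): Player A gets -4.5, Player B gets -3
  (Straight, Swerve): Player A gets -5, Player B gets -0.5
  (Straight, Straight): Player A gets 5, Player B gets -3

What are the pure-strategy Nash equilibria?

(Swerve, Swerve)

(Swerve, Swerve): Player A gets 5 ≥ -5 from Straight, and Player B gets -3 ≥ -3 from Straight — Nash equilibrium.
(Swerve, Straight): Player A prefers Straight (5 > -4.5) — not an equilibrium.
(Straight, Swerve): Player A prefers Swerve (5 > -5) — not an equilibrium.
(Straight, Straight): Player B prefers Swerve (-0.5 > -3) — not an equilibrium.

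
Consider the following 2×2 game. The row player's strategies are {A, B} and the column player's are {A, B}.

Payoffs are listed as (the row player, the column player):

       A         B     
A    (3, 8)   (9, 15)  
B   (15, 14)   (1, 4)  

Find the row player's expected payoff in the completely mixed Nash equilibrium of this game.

33/5

First find q, the probability the column player plays A, from the row player's indifference between A and B: 3q + 9(1−q) = 15q + (1−q), giving q = 2/5.
Since the row player is indifferent in equilibrium, the row player's expected payoff equals the payoff from either row against (2/5, 3/5). Using A: 3(2/5) + 9(3/5) = 33/5.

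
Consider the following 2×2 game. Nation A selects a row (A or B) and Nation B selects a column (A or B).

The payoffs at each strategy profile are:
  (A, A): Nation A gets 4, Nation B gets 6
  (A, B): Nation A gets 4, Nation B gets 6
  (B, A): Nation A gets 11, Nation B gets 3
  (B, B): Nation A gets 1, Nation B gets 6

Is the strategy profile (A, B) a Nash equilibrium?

Yes

At (A, B), Nation A earns 4; switching to B would give 1, so Nation A has no profitable deviation.
Nation B earns 6; switching to A would give 6, so Nation B has no profitable deviation.
Neither player can gain by a unilateral deviation, so this profile is a Nash equilibrium.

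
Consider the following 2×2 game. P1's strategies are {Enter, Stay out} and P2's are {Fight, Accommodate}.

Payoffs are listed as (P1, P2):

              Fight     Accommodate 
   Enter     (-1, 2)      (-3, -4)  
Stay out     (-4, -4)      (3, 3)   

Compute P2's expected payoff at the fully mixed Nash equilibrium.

First find p, the probability P1 plays Enter, from P2's indifference between Fight and Accommodate: 2p − 4(1−p) = −4p + 3(1−p), giving p = 7/13.
Since P2 is indifferent in equilibrium, P2's expected payoff equals the payoff from either column against (7/13, 6/13). Using Fight: 2(7/13) − 4(6/13) = -10/13.

-10/13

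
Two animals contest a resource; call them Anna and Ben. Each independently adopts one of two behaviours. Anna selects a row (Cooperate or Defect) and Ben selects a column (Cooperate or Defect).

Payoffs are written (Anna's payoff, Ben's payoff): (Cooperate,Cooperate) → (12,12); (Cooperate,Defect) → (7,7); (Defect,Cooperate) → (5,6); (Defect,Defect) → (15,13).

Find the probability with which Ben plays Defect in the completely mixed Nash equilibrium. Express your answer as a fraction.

Let y be the probability that Ben plays Cooperate. In a completely mixed equilibrium, Anna must be indifferent between Cooperate and Defect.
Anna's expected payoff from Cooperate is 12y + 7(1−y); from Defect it is 5y + 15(1−y).
Setting these equal: 5y + 7 = −10y + 15, so y = 8/15.
Therefore Ben plays Defect with probability 1 − 8/15 = 7/15.

7/15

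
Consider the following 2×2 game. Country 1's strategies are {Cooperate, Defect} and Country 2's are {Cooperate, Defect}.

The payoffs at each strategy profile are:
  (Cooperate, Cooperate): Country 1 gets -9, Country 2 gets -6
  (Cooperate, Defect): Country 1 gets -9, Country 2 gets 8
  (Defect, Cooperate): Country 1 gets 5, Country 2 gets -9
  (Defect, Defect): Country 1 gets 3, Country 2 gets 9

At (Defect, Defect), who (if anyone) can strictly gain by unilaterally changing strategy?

Neither

Country 1 at (Defect, Defect) earns 3; deviating to Cooperate yields -9 — not better.
Country 2 earns 9; deviating to Cooperate yields -9 — not better.
Neither player can strictly improve; the profile is a Nash equilibrium.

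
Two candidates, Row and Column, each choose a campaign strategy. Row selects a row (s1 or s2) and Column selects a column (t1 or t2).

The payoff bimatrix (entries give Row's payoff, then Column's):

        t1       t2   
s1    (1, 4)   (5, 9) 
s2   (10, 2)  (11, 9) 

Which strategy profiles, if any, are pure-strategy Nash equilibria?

(s1, t1): Row prefers s2 (10 > 1); Column prefers t2 (9 > 4) — not an equilibrium.
(s1, t2): Row prefers s2 (11 > 5) — not an equilibrium.
(s2, t1): Column prefers t2 (9 > 2) — not an equilibrium.
(s2, t2): Row gets 11 ≥ 5 from s1, and Column gets 9 ≥ 2 from t1 — Nash equilibrium.

(s2, t2)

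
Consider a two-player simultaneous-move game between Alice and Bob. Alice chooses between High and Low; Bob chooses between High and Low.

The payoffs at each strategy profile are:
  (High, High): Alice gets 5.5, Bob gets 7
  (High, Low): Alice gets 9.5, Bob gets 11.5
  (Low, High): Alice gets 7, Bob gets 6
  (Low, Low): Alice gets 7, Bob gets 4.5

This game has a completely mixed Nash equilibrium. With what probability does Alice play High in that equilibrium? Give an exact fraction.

1/4

Let x be the probability that Alice plays High. In a completely mixed equilibrium, Bob must be indifferent between High and Low.
Bob's expected payoff from High is 7x + 6(1−x); from Low it is 11.5x + 4.5(1−x).
Setting these equal: x + 6 = 7x + 4.5, so x = 1/4.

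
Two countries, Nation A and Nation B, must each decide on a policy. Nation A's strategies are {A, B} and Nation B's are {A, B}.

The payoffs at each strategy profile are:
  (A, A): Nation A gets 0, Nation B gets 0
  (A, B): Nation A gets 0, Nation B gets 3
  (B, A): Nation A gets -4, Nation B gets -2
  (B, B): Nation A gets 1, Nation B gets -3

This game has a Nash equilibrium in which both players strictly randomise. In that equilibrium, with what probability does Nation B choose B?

4/5

Let c be the probability that Nation B plays A. In a completely mixed equilibrium, Nation A must be indifferent between A and B.
Nation A's expected payoff from A is 0; from B it is −4c + (1−c).
Setting these equal: 0 = −5c + 1, so c = 1/5.
Therefore Nation B plays B with probability 1 − 1/5 = 4/5.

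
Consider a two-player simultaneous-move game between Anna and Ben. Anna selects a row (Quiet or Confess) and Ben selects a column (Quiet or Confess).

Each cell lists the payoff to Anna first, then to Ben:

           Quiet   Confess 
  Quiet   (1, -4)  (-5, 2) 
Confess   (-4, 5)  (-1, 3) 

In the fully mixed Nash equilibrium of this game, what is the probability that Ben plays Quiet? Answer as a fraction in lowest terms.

Let c be the probability that Ben plays Quiet. In a completely mixed equilibrium, Anna must be indifferent between Quiet and Confess.
Anna's expected payoff from Quiet is c − 5(1−c); from Confess it is −4c − (1−c).
Setting these equal: 6c − 5 = −3c − 1, so c = 4/9.

4/9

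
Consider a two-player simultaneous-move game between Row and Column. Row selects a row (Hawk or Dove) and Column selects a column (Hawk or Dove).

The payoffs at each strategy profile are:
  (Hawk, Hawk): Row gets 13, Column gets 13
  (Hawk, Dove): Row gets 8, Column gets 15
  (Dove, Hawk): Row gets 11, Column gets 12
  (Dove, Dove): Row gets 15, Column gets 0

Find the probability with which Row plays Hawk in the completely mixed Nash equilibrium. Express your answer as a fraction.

Let p be the probability that Row plays Hawk. In a completely mixed equilibrium, Column must be indifferent between Hawk and Dove.
Column's expected payoff from Hawk is 13p + 12(1−p); from Dove it is 15p.
Setting these equal: p + 12 = 15p, so p = 6/7.

6/7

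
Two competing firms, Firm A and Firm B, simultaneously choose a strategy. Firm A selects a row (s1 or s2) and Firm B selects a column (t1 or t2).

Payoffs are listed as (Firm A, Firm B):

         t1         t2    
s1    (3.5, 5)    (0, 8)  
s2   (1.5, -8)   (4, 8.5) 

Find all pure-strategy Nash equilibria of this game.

(s1, t1): Firm B prefers t2 (8 > 5) — not an equilibrium.
(s1, t2): Firm A prefers s2 (4 > 0) — not an equilibrium.
(s2, t1): Firm A prefers s1 (3.5 > 1.5); Firm B prefers t2 (8.5 > -8) — not an equilibrium.
(s2, t2): Firm A gets 4 ≥ 0 from s1, and Firm B gets 8.5 ≥ -8 from t1 — Nash equilibrium.

(s2, t2)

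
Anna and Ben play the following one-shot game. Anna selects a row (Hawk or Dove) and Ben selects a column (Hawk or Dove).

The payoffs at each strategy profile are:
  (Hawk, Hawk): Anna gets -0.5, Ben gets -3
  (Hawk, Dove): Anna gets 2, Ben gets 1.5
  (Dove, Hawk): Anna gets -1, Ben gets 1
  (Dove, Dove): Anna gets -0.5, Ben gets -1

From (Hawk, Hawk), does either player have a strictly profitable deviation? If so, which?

Anna at (Hawk, Hawk) earns -0.5; deviating to Dove yields -1 — not better.
Ben earns -3; deviating to Dove yields 1.5 — a strict improvement.
Only Ben has a strictly profitable deviation.

Ben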